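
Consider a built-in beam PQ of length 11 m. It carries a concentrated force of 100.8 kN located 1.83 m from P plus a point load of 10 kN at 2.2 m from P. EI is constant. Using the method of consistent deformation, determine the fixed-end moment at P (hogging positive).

M_P = 142.3 kN·m

Take the two fixed-end moments M_P, M_Q as redundants; the released structure is the simple span PQ.
End rotations of the released simple span under the applied load (×1/EI):
  at P: point load 100.8 at a = 1.83: Pab(L + b)/(6LEI) = 516.9/EI
  at Q: point load 100.8 at a = 1.83: Pab(L + a)/(6LEI) = 328.8/EI
  at P: point load 10 at a = 2.2: Pab(L + b)/(6LEI) = 58.08/EI
  at Q: point load 10 at a = 2.2: Pab(L + a)/(6LEI) = 38.72/EI
  θ_P0 = 575/EI,  θ_Q0 = 367.5/EI
Flexibility coefficients: a unit moment at one end gives L/(3EI) there and L/(6EI) at the far end, so f₁₁ = f₂₂ = 3.667/EI and f₁₂ = f₂₁ = 1.833/EI.
Compatibility — zero rotation at each built-in end:
  3.667 M_P + 1.833 M_Q = 575
  1.833 M_P + 3.667 M_Q = 367.5
Solving the pair gives M_P = 142.3 kN·m and M_Q = 29.1 kN·m (hogging).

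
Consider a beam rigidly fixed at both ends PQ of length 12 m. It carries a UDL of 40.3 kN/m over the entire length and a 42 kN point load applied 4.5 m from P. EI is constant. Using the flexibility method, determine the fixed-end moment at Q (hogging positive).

Take the two fixed-end moments M_P, M_Q as redundants; the released structure is the simple span PQ.
On the primary (simply-supported) span, the end slopes from the loading are:
  at P: UDL 40.3: wL³/(24EI) = 2902/EI
  at Q: UDL 40.3: wL³/(24EI) = 2902/EI
  at P: point load 42 at a = 4.5: Pab(L + b)/(6LEI) = 383.9/EI
  at Q: point load 42 at a = 4.5: Pab(L + a)/(6LEI) = 324.8/EI
  θ_P0 = 3286/EI,  θ_Q0 = 3226/EI
Flexibility coefficients: a unit moment at one end gives L/(3EI) there and L/(6EI) at the far end, so f₁₁ = f₂₂ = 4/EI and f₁₂ = f₂₁ = 2/EI.
Compatibility — zero rotation at each built-in end:
  4 M_P + 2 M_Q = 3286
  2 M_P + 4 M_Q = 3226
Solving the pair gives M_P = 557.4 kN·m and M_Q = 527.9 kN·m (hogging).

M_Q = 527.9 kN·m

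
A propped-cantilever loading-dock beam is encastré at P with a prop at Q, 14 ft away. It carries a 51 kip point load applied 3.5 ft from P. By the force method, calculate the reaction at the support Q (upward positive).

Release the roller at Q. Primary structure: cantilever fixed at P.
Deflection at Q on the released cantilever, summing each load's contribution:
  point load 51 at a = 3.5: Pa²(3L − a)/(6EI) = 4009/EI
Flexibility coefficient — unit upward force at Q: δ_{QQ} = L³/(3EI) = 914.7/EI.
Compatibility at Q: δ_0 − R_Q·δ_{QQ} = 0, so R_Q = 4009/914.7 = 4.383 kip.

R_Q = 4.383 kip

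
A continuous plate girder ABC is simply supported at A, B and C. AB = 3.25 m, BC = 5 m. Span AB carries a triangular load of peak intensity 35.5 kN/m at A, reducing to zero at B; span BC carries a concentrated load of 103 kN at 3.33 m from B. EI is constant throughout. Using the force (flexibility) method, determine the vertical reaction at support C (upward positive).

Insert a hinge at B; M_B is the redundant, and each span becomes simply supported.
End slopes at the hinge B, treating each span as simply supported:
  span AB: triangular load, peak 35.5: 7w₀L³/(360EI) = 23.7/EI
  span BC: point load 103 at a = 3.33: Pab(L + b)/(6LEI) = 127.4/EI
  relative rotation θ_0 = (23.7 + 127.4)/EI = 151/EI
A unit hogging moment at B produces rotation L₁/(3EI) + L₂/(3EI) = 2.75/EI.
Compatibility: M_B·(L₁+L₂)/(3EI) = θ_0, giving M_B = 54.93 kN·m (hogging).
Span BC, ΣM about C: R_B^{BC}·5 = 172 + 54.93, so R_B^{BC} = 45.39 kN and R_C = 103 − 45.39 = 57.61 kN.

R_C = 57.61 kN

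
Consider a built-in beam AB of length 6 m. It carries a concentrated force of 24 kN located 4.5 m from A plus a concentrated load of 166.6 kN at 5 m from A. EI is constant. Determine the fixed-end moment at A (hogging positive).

Take the two fixed-end moments M_A, M_B as redundants; the released structure is the simple span AB.
Simple-span end rotations at A and B under the given loads:
  at A: point load 24 at a = 4.5: Pab(L + b)/(6LEI) = 33.75/EI
  at B: point load 24 at a = 4.5: Pab(L + a)/(6LEI) = 47.25/EI
  at A: point load 166.6 at a = 5: Pab(L + b)/(6LEI) = 162/EI
  at B: point load 166.6 at a = 5: Pab(L + a)/(6LEI) = 254.5/EI
  θ_A0 = 195.7/EI,  θ_B0 = 301.8/EI
Flexibility coefficients: a unit moment at one end gives L/(3EI) there and L/(6EI) at the far end, so f₁₁ = f₂₂ = 2/EI and f₁₂ = f₂₁ = 1/EI.
Compatibility — zero rotation at each built-in end:
  2 M_A + 1 M_B = 195.7
  1 M_A + 2 M_B = 301.8
Solving the pair gives M_A = 29.89 kN·m and M_B = 135.9 kN·m (hogging).

M_A = 29.89 kN·m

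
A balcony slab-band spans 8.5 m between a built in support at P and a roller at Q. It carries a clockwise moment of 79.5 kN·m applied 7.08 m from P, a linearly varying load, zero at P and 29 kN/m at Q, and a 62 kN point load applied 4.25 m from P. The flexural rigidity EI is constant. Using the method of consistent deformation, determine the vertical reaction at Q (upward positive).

R_Q = 100.8 kN

Take the reaction at Q as the redundant and release it; the primary structure is a cantilever fixed at P.
Primary-structure tip deflection at Q by superposition:
  clockwise couple 79.5 at a = 7.08: M₀a(2L − a)/(2EI) = 2792/EI
  triangular load, peak 29 at the free end: 11w₀L⁴/(120EI) = 13877/EI
  point load 62 at a = 4.25: Pa²(3L − a)/(6EI) = 3966/EI
  δ_0 = 20635/EI
Flexibility coefficient — unit upward force at Q: δ_{QQ} = L³/(3EI) = 204.7/EI.
Compatibility at Q: δ_0 − R_Q·δ_{QQ} = 0, so R_Q = 20635/204.7 = 100.8 kN.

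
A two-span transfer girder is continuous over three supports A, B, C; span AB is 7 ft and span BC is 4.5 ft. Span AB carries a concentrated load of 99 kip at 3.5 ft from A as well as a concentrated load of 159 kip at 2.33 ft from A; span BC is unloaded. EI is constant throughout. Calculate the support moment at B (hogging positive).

Release continuity at B by inserting a hinge; the redundant is the internal moment M_B. The primary structure is two simply-supported spans AB and BC.
End slopes at the hinge B, treating each span as simply supported:
  span AB: point load 99 at a = 3.5: Pab(L + a)/(6LEI) = 303.2/EI
  span AB: point load 159 at a = 2.33: Pab(L + a)/(6LEI) = 384.3/EI
  relative rotation θ_0 = (687.5 + 0)/EI = 687.5/EI
A unit hogging moment at B produces rotation L₁/(3EI) + L₂/(3EI) = 3.833/EI.
Compatibility: M_B·(L₁+L₂)/(3EI) = θ_0, giving M_B = 179.4 kip·ft (hogging).

M_B = 179.4 kip·ft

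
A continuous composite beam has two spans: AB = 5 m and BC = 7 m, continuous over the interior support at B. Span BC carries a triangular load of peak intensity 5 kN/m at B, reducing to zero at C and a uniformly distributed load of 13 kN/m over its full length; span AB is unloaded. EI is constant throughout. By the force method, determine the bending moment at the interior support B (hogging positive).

M_B = 55.98 kN·m

Release continuity at B by inserting a hinge; the redundant is the internal moment M_B. The primary structure is two simply-supported spans AB and BC.
Rotations at B on the released spans (each span's end-slope, ×1/EI):
  span BC: triangular load, peak 5: w₀L³/(45EI) = 38.11/EI
  span BC: UDL 13: wL³/(24EI) = 185.8/EI
  relative rotation θ_0 = (0 + 223.9)/EI = 223.9/EI
A unit hogging moment at B produces rotation L₁/(3EI) + L₂/(3EI) = 4/EI.
Compatibility: M_B·(L₁+L₂)/(3EI) = θ_0, giving M_B = 55.98 kN·m (hogging).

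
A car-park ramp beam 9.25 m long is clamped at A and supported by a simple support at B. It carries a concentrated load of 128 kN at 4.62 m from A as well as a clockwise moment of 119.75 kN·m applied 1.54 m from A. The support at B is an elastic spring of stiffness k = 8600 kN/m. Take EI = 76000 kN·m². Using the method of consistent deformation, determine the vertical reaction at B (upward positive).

R_B = 44.36 kN

Release the roller at B. Primary structure: cantilever fixed at A.
Primary-structure tip deflection at B by superposition:
  point load 128 at a = 4.62: Pa²(3L − a)/(6EI) = 10532/EI
  clockwise couple 119.75 at a = 1.54: M₀a(2L − a)/(2EI) = 1564/EI
  δ_0 = 12096/EI
Tip deflection under a unit load at B: L³/(3EI) = 263.8/EI.
With EI = 76000 kN·m²: δ_0 = 0.15916 m and δ_{BB} = 0.003471 m/kN.
Compatibility — the spring shortens by R_B/k under the reaction it provides: δ_0 − R_B·δ_{BB} = R_B/k. With 1/k = 0.000116 m/kN, R_B = δ_0 / (δ_{BB} + 1/k) = 0.15916 / (0.003471 + 0.000116) = 44.36 kN.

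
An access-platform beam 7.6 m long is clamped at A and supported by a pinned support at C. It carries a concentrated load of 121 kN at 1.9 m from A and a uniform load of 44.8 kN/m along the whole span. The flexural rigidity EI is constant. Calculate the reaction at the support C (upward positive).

R_C = 138.1 kN

Release the roller at C. Primary structure: cantilever fixed at A.
Free-end deflection of the primary structure under the applied loading (downward +):
  point load 121 at a = 1.9: Pa²(3L − a)/(6EI) = 1522/EI
  UDL 44.8: wL⁴/(8EI) = 18683/EI
  δ_0 = 20204/EI
Tip deflection under a unit load at C: L³/(3EI) = 146.3/EI.
The prop prevents deflection at C: R_C = δ_0/δ_{CC} = 20204/146.3 = 138.1 kN.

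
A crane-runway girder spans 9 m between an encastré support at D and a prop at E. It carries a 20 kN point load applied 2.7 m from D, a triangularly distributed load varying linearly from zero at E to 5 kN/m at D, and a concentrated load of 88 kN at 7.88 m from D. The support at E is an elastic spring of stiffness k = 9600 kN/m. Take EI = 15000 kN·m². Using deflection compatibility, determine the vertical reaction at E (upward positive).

Choose R_E as the redundant. The primary structure is the cantilever fixed at D.
Deflection at E on the released cantilever, summing each load's contribution:
  point load 20 at a = 2.7: Pa²(3L − a)/(6EI) = 590.5/EI
  triangular load, peak 5 at the fixed end: w₀L⁴/(30EI) = 1094/EI
  point load 88 at a = 7.88: Pa²(3L − a)/(6EI) = 17413/EI
  δ_0 = 19097/EI
Tip deflection under a unit load at E: L³/(3EI) = 243/EI.
With EI = 15000 kN·m²: δ_0 = 1.2731 m and δ_{EE} = 0.0162 m/kN.
Compatibility — the spring shortens by R_E/k under the reaction it provides: δ_0 − R_E·δ_{EE} = R_E/k. With 1/k = 0.000104 m/kN, R_E = δ_0 / (δ_{EE} + 1/k) = 1.2731 / (0.0162 + 0.000104) = 78.09 kN.

R_E = 78.09 kN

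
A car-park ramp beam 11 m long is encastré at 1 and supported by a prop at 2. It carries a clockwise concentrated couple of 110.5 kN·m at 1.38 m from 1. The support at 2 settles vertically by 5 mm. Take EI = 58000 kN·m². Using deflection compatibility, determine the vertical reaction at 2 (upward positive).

R_2 = 2.89 kN

Remove the prop at 2; the released (primary) structure is a cantilever built in at 1.
Deflection at 2 on the released cantilever, summing each load's contribution:
  clockwise couple 110.5 at a = 1.38: M₀a(2L − a)/(2EI) = 1572/EI
Flexibility coefficient — unit upward force at 2: δ_{22} = L³/(3EI) = 443.7/EI.
With EI = 58000 kN·m²: δ_0 = 0.027106 m and δ_{22} = 0.007649 m/kN.
Compatibility — the beam at 2 must follow the support down by 0.005 m: δ_0 − R_2·δ_{22} = 0.005, so R_2 = (0.027106 − 0.005)/0.007649 = 2.89 kN.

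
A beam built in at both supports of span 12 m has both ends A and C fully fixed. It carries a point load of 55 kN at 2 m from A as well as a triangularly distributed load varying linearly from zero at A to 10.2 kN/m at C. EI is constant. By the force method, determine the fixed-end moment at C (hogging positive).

M_C = 88.72 kN·m

Release both end moments; the primary structure is a simply-supported span AC with redundants M_A and M_C.
End rotations of the released simple span under the applied load (×1/EI):
  at A: point load 55 at a = 2: Pab(L + b)/(6LEI) = 336.1/EI
  at C: point load 55 at a = 2: Pab(L + a)/(6LEI) = 213.9/EI
  at A: triangular load, peak 10.2: 7w₀L³/(360EI) = 342.7/EI
  at C: triangular load, peak 10.2: w₀L³/(45EI) = 391.7/EI
  θ_A0 = 678.8/EI,  θ_C0 = 605.6/EI
Flexibility coefficients: a unit moment at one end gives L/(3EI) there and L/(6EI) at the far end, so f₁₁ = f₂₂ = 4/EI and f₁₂ = f₂₁ = 2/EI.
Compatibility — zero rotation at each built-in end:
  4 M_A + 2 M_C = 678.8
  2 M_A + 4 M_C = 605.6
Solving the pair gives M_A = 125.3 kN·m and M_C = 88.72 kN·m (hogging).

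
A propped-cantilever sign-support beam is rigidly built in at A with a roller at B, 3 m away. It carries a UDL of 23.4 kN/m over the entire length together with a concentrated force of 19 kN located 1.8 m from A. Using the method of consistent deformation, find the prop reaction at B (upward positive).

Choose R_B as the redundant. The primary structure is the cantilever fixed at A.
Deflection at B on the released cantilever, summing each load's contribution:
  UDL 23.4: wL⁴/(8EI) = 236.9/EI
  point load 19 at a = 1.8: Pa²(3L − a)/(6EI) = 73.87/EI
  δ_0 = 310.8/EI
Flexibility coefficient — unit upward force at B: δ_{BB} = L³/(3EI) = 9/EI.
Compatibility at B: δ_0 − R_B·δ_{BB} = 0, so R_B = 310.8/9 = 34.53 kN.

R_B = 34.53 kN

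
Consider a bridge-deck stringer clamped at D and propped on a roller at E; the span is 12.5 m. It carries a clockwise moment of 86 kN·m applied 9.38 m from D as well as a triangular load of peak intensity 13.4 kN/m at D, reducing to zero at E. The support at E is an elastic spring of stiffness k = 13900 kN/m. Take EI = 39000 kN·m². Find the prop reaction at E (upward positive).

Remove the prop at E; the released (primary) structure is a cantilever built in at D.
Primary-structure tip deflection at E by superposition:
  clockwise couple 86 at a = 9.38: M₀a(2L − a)/(2EI) = 6300/EI
  triangular load, peak 13.4 at the fixed end: w₀L⁴/(30EI) = 10905/EI
  δ_0 = 17205/EI
Flexibility coefficient — unit upward force at E: δ_{EE} = L³/(3EI) = 651/EI.
With EI = 39000 kN·m²: δ_0 = 0.44116 m and δ_{EE} = 0.016693 m/kN.
Compatibility — the spring shortens by R_E/k under the reaction it provides: δ_0 − R_E·δ_{EE} = R_E/k. With 1/k = 0.000072 m/kN, R_E = δ_0 / (δ_{EE} + 1/k) = 0.44116 / (0.016693 + 0.000072) = 26.31 kN.

R_E = 26.31 kN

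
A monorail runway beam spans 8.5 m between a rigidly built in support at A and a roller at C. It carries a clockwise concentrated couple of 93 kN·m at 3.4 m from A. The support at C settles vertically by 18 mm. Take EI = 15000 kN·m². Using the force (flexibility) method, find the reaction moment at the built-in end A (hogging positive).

M_A = 14.93 kN·m

Choose R_C as the redundant. The primary structure is the cantilever fixed at A.
Free-end deflection of the primary structure under the applied loading (downward +):
  clockwise couple 93 at a = 3.4: M₀a(2L − a)/(2EI) = 2150/EI
Tip deflection under a unit load at C: L³/(3EI) = 204.7/EI.
With EI = 15000 kN·m²: δ_0 = 0.14334 m and δ_{CC} = 0.013647 m/kN.
Compatibility — the beam at C must follow the support down by 0.018 m: δ_0 − R_C·δ_{CC} = 0.018, so R_C = (0.14334 − 0.018)/0.013647 = 9.185 kN.
Moment equilibrium about A: M_A = Σ(load moments about A) − R_C·L = 93 − 9.185×8.5 = 14.93 kN·m.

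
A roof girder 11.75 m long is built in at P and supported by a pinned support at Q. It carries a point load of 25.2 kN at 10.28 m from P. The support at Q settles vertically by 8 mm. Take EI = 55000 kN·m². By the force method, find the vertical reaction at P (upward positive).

R_P = 5.518 kN

Take the reaction at Q as the redundant and release it; the primary structure is a cantilever fixed at P.
Free-end deflection of the primary structure under the applied loading (downward +):
  point load 25.2 at a = 10.28: Pa²(3L − a)/(6EI) = 11083/EI
Flexibility coefficient — unit upward force at Q: δ_{QQ} = L³/(3EI) = 540.7/EI.
With EI = 55000 kN·m²: δ_0 = 0.20151 m and δ_{QQ} = 0.009832 m/kN.
Compatibility — the beam at Q must follow the support down by 0.008 m: δ_0 − R_Q·δ_{QQ} = 0.008, so R_Q = (0.20151 − 0.008)/0.009832 = 19.68 kN.
Vertical equilibrium: R_P = ΣP − R_Q = 25.2 − 19.68 = 5.518 kN.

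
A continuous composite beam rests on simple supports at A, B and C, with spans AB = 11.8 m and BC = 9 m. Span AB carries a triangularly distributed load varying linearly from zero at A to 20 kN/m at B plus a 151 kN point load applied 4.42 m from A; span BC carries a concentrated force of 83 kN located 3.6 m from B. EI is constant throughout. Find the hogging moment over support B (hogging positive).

M_B = 330.1 kN·m

Take M_B as the redundant. Released structure: two simple spans AB and BC with a hinge at B.
Discontinuity in slope at B on the released structure — sum the simple-span end rotations:
  span AB: triangular load, peak 20: w₀L³/(45EI) = 730.2/EI
  span AB: point load 151 at a = 4.42: Pab(L + a)/(6LEI) = 1128/EI
  span BC: point load 83 at a = 3.6: Pab(L + b)/(6LEI) = 430.3/EI
  relative rotation θ_0 = (1859 + 430.3)/EI = 2289/EI
A unit hogging moment at B produces rotation L₁/(3EI) + L₂/(3EI) = 6.933/EI.
Compatibility: M_B·(L₁+L₂)/(3EI) = θ_0, giving M_B = 330.1 kN·m (hogging).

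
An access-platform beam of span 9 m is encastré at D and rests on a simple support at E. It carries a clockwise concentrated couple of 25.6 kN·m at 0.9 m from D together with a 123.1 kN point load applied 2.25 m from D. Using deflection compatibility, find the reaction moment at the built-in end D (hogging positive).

Release the roller at E. Primary structure: cantilever fixed at D.
Deflection at E on the released cantilever, summing each load's contribution:
  clockwise couple 25.6 at a = 0.9: M₀a(2L − a)/(2EI) = 197/EI
  point load 123.1 at a = 2.25: Pa²(3L − a)/(6EI) = 2571/EI
  δ_0 = 2768/EI
Tip deflection under a unit load at E: L³/(3EI) = 243/EI.
Compatibility at E: δ_0 − R_E·δ_{EE} = 0, so R_E = 2768/243 = 11.39 kN.
Moment equilibrium about D: M_D = Σ(load moments about D) − R_E·L = 302.6 − 11.39×9 = 200.1 kN·m.

M_D = 200.1 kN·m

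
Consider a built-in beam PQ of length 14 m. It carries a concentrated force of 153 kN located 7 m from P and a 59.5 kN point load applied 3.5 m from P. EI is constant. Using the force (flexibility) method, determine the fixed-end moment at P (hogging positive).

M_P = 384.9 kN·m

Release both end moments; the primary structure is a simply-supported span PQ with redundants M_P and M_Q.
On the primary (simply-supported) span, the end slopes from the loading are:
  at P: point load 153 at a = 7: Pab(L + b)/(6LEI) = 1874/EI
  at Q: point load 153 at a = 7: Pab(L + a)/(6LEI) = 1874/EI
  at P: point load 59.5 at a = 3.5: Pab(L + b)/(6LEI) = 637.8/EI
  at Q: point load 59.5 at a = 3.5: Pab(L + a)/(6LEI) = 455.5/EI
  θ_P0 = 2512/EI,  θ_Q0 = 2330/EI
Flexibility coefficients: a unit moment at one end gives L/(3EI) there and L/(6EI) at the far end, so f₁₁ = f₂₂ = 4.667/EI and f₁₂ = f₂₁ = 2.333/EI.
Compatibility — zero rotation at each built-in end:
  4.667 M_P + 2.333 M_Q = 2512
  2.333 M_P + 4.667 M_Q = 2330
Solving the pair gives M_P = 384.9 kN·m and M_Q = 306.8 kN·m (hogging).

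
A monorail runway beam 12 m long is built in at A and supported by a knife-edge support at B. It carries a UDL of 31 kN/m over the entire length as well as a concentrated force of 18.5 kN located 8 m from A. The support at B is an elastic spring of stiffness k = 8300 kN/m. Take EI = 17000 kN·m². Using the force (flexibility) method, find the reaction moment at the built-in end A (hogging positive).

Release the roller at B. Primary structure: cantilever fixed at A.
Free-end deflection of the primary structure under the applied loading (downward +):
  UDL 31: wL⁴/(8EI) = 80352/EI
  point load 18.5 at a = 8: Pa²(3L − a)/(6EI) = 5525/EI
  δ_0 = 85877/EI
Flexibility coefficient — unit upward force at B: δ_{BB} = L³/(3EI) = 576/EI.
With EI = 17000 kN·m²: δ_0 = 5.0516 m and δ_{BB} = 0.033882 m/kN.
Compatibility — the spring shortens by R_B/k under the reaction it provides: δ_0 − R_B·δ_{BB} = R_B/k. With 1/k = 0.00012 m/kN, R_B = δ_0 / (δ_{BB} + 1/k) = 5.0516 / (0.033882 + 0.00012) = 148.6 kN.
Moment equilibrium about A: M_A = Σ(load moments about A) − R_B·L = 2380 − 148.6×12 = 597.2 kN·m.

M_A = 597.2 kN·m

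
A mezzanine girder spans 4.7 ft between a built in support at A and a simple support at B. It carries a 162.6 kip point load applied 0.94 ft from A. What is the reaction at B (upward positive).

R_B = 9.106 kip

Choose R_B as the redundant. The primary structure is the cantilever fixed at A.
Primary-structure tip deflection at B by superposition:
  point load 162.6 at a = 0.94: Pa²(3L − a)/(6EI) = 315.1/EI
Flexibility coefficient — unit upward force at B: δ_{BB} = L³/(3EI) = 34.61/EI.
Compatibility at B: δ_0 − R_B·δ_{BB} = 0, so R_B = 315.1/34.61 = 9.106 kip.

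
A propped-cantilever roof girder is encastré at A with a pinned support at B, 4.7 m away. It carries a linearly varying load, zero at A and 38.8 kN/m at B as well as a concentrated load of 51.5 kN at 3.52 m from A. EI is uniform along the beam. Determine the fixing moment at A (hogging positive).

M_A = 78.47 kN·m

Remove the prop at B; the released (primary) structure is a cantilever built in at A.
Downward deflection at the released point B due to the loads:
  triangular load, peak 38.8 at the free end: 11w₀L⁴/(120EI) = 1736/EI
  point load 51.5 at a = 3.52: Pa²(3L − a)/(6EI) = 1125/EI
  δ_0 = 2861/EI
Flexibility coefficient — unit upward force at B: δ_{BB} = L³/(3EI) = 34.61/EI.
Compatibility at B: δ_0 − R_B·δ_{BB} = 0, so R_B = 2861/34.61 = 82.66 kN.
Moment equilibrium about A: M_A = Σ(load moments about A) − R_B·L = 467 − 82.66×4.7 = 78.47 kN·m.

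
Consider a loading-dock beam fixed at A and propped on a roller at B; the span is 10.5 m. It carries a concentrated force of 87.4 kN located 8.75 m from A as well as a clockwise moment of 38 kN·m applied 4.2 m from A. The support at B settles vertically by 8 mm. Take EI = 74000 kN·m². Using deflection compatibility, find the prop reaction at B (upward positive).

R_B = 67.69 kN

Remove the prop at B; the released (primary) structure is a cantilever built in at A.
Primary-structure tip deflection at B by superposition:
  point load 87.4 at a = 8.75: Pa²(3L − a)/(6EI) = 25372/EI
  clockwise couple 38 at a = 4.2: M₀a(2L − a)/(2EI) = 1341/EI
  δ_0 = 26713/EI
Tip deflection under a unit load at B: L³/(3EI) = 385.9/EI.
With EI = 74000 kN·m²: δ_0 = 0.36098 m and δ_{BB} = 0.005215 m/kN.
Compatibility — the beam at B must follow the support down by 0.008 m: δ_0 − R_B·δ_{BB} = 0.008, so R_B = (0.36098 − 0.008)/0.005215 = 67.69 kN.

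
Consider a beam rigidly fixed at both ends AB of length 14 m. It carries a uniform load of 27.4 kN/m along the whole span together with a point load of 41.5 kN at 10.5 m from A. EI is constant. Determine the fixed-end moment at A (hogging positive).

M_A = 474.8 kN·m

Take the two fixed-end moments M_A, M_B as redundants; the released structure is the simple span AB.
On the primary (simply-supported) span, the end slopes from the loading are:
  at A: UDL 27.4: wL³/(24EI) = 3133/EI
  at B: UDL 27.4: wL³/(24EI) = 3133/EI
  at A: point load 41.5 at a = 10.5: Pab(L + b)/(6LEI) = 317.7/EI
  at B: point load 41.5 at a = 10.5: Pab(L + a)/(6LEI) = 444.8/EI
  θ_A0 = 3450/EI,  θ_B0 = 3578/EI
Flexibility coefficients: a unit moment at one end gives L/(3EI) there and L/(6EI) at the far end, so f₁₁ = f₂₂ = 4.667/EI and f₁₂ = f₂₁ = 2.333/EI.
Compatibility — zero rotation at each built-in end:
  4.667 M_A + 2.333 M_B = 3450
  2.333 M_A + 4.667 M_B = 3578
Solving the pair gives M_A = 474.8 kN·m and M_B = 529.2 kN·m (hogging).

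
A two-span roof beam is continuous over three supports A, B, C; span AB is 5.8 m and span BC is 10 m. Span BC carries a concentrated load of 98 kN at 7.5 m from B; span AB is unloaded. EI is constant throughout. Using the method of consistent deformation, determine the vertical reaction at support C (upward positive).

R_C = 66.23 kN

Insert a hinge at B; M_B is the redundant, and each span becomes simply supported.
Rotations at B on the released spans (each span's end-slope, ×1/EI):
  span BC: point load 98 at a = 7.5: Pab(L + b)/(6LEI) = 382.8/EI
  relative rotation θ_0 = (0 + 382.8)/EI = 382.8/EI
A unit hogging moment at B produces rotation L₁/(3EI) + L₂/(3EI) = 5.267/EI.
Compatibility: M_B·(L₁+L₂)/(3EI) = θ_0, giving M_B = 72.69 kN·m (hogging).
Span BC, ΣM about C: R_B^{BC}·10 = 245 + 72.69, so R_B^{BC} = 31.77 kN and R_C = 98 − 31.77 = 66.23 kN.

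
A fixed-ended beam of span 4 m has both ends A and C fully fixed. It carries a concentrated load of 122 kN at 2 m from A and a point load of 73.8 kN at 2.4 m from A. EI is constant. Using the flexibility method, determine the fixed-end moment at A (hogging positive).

M_A = 89.34 kN·m

Release both end moments; the primary structure is a simply-supported span AC with redundants M_A and M_C.
Simple-span end rotations at A and C under the given loads:
  at A: point load 122 at a = 2: Pab(L + b)/(6LEI) = 122/EI
  at C: point load 122 at a = 2: Pab(L + a)/(6LEI) = 122/EI
  at A: point load 73.8 at a = 2.4: Pab(L + b)/(6LEI) = 66.12/EI
  at C: point load 73.8 at a = 2.4: Pab(L + a)/(6LEI) = 75.57/EI
  θ_A0 = 188.1/EI,  θ_C0 = 197.6/EI
Flexibility coefficients: a unit moment at one end gives L/(3EI) there and L/(6EI) at the far end, so f₁₁ = f₂₂ = 1.333/EI and f₁₂ = f₂₁ = 0.6667/EI.
Compatibility — zero rotation at each built-in end:
  1.333 M_A + 0.6667 M_C = 188.1
  0.6667 M_A + 1.333 M_C = 197.6
Solving the pair gives M_A = 89.34 kN·m and M_C = 103.5 kN·m (hogging).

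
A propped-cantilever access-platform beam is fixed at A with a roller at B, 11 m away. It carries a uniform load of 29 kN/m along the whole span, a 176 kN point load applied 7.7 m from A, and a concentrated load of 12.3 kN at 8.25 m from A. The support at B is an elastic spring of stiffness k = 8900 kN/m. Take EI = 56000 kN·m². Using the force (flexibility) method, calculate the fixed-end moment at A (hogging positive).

M_A = 753.6 kN·m

Take the reaction at B as the redundant and release it; the primary structure is a cantilever fixed at A.
Free-end deflection of the primary structure under the applied loading (downward +):
  UDL 29: wL⁴/(8EI) = 53074/EI
  point load 176 at a = 7.7: Pa²(3L − a)/(6EI) = 44001/EI
  point load 12.3 at a = 8.25: Pa²(3L − a)/(6EI) = 3453/EI
  δ_0 = 100528/EI
Flexibility coefficient — unit upward force at B: δ_{BB} = L³/(3EI) = 443.7/EI.
With EI = 56000 kN·m²: δ_0 = 1.7951 m and δ_{BB} = 0.007923 m/kN.
Compatibility — the spring shortens by R_B/k under the reaction it provides: δ_0 − R_B·δ_{BB} = R_B/k. With 1/k = 0.000112 m/kN, R_B = δ_0 / (δ_{BB} + 1/k) = 1.7951 / (0.007923 + 0.000112) = 223.4 kN.
Moment equilibrium about A: M_A = Σ(load moments about A) − R_B·L = 3211 − 223.4×11 = 753.6 kN·m.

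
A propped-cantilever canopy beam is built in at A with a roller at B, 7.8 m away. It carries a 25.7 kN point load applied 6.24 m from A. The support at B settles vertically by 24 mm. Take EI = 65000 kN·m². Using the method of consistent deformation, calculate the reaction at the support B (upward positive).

R_B = 8.231 kN

Release the roller at B. Primary structure: cantilever fixed at A.
Primary-structure tip deflection at B by superposition:
  point load 25.7 at a = 6.24: Pa²(3L − a)/(6EI) = 2862/EI
Flexibility coefficient — unit upward force at B: δ_{BB} = L³/(3EI) = 158.2/EI.
With EI = 65000 kN·m²: δ_0 = 0.044031 m and δ_{BB} = 0.002434 m/kN.
Compatibility — the beam at B must follow the support down by 0.024 m: δ_0 − R_B·δ_{BB} = 0.024, so R_B = (0.044031 − 0.024)/0.002434 = 8.231 kN.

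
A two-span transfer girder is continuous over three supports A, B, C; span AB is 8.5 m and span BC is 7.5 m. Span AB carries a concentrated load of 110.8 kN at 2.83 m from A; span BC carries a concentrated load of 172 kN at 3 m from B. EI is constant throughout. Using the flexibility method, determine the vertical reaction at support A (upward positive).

Take M_B as the redundant. Released structure: two simple spans AB and BC with a hinge at B.
End slopes at the hinge B, treating each span as simply supported:
  span AB: point load 110.8 at a = 2.83: Pab(L + a)/(6LEI) = 395/EI
  span BC: point load 172 at a = 3: Pab(L + b)/(6LEI) = 619.2/EI
  relative rotation θ_0 = (395 + 619.2)/EI = 1014/EI
A unit hogging moment at B produces rotation L₁/(3EI) + L₂/(3EI) = 5.333/EI.
Compatibility: M_B·(L₁+L₂)/(3EI) = θ_0, giving M_B = 190.2 kN·m (hogging).
Span AB, ΣM about A with M_B applied at B: R_B^{AB}·8.5 = 313.6 + 190.2, so R_B^{AB} = 59.26 kN and R_A = 110.8 − 59.26 = 51.54 kN.

R_A = 51.54 kN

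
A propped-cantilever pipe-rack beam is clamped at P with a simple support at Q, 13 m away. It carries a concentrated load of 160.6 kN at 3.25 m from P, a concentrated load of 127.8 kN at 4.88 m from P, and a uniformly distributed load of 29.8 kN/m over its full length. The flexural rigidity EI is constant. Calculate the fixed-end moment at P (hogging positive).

M_P = 1288 kN·m

Take the reaction at Q as the redundant and release it; the primary structure is a cantilever fixed at P.
Deflection at Q on the released cantilever, summing each load's contribution:
  point load 160.6 at a = 3.25: Pa²(3L − a)/(6EI) = 10107/EI
  point load 127.8 at a = 4.88: Pa²(3L − a)/(6EI) = 17307/EI
  UDL 29.8: wL⁴/(8EI) = 106390/EI
  δ_0 = 133804/EI
Flexibility coefficient — unit upward force at Q: δ_{QQ} = L³/(3EI) = 732.3/EI.
The prop prevents deflection at Q: R_Q = δ_0/δ_{QQ} = 133804/732.3 = 182.7 kN.
Moment equilibrium about P: M_P = Σ(load moments about P) − R_Q·L = 3664 − 182.7×13 = 1288 kN·m.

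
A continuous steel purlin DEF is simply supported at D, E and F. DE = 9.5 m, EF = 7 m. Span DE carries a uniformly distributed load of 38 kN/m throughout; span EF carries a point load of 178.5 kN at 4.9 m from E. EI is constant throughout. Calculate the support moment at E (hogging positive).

Insert a hinge at E; M_E is the redundant, and each span becomes simply supported.
Discontinuity in slope at E on the released structure — sum the simple-span end rotations:
  span DE: UDL 38: wL³/(24EI) = 1358/EI
  span EF: point load 178.5 at a = 4.9: Pab(L + b)/(6LEI) = 398/EI
  relative rotation θ_0 = (1358 + 398)/EI = 1755/EI
A unit hogging moment at E produces rotation L₁/(3EI) + L₂/(3EI) = 5.5/EI.
Compatibility: M_E·(L₁+L₂)/(3EI) = θ_0, giving M_E = 319.2 kN·m (hogging).

M_E = 319.2 kN·m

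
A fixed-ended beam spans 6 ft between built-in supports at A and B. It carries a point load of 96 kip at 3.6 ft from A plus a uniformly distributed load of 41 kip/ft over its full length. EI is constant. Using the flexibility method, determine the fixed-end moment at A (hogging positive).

M_A = 178.3 kip·ft

Release both end moments; the primary structure is a simply-supported span AB with redundants M_A and M_B.
Simple-span end rotations at A and B under the given loads:
  at A: point load 96 at a = 3.6: Pab(L + b)/(6LEI) = 193.5/EI
  at B: point load 96 at a = 3.6: Pab(L + a)/(6LEI) = 221.2/EI
  at A: UDL 41: wL³/(24EI) = 369/EI
  at B: UDL 41: wL³/(24EI) = 369/EI
  θ_A0 = 562.5/EI,  θ_B0 = 590.2/EI
Flexibility coefficients: a unit moment at one end gives L/(3EI) there and L/(6EI) at the far end, so f₁₁ = f₂₂ = 2/EI and f₁₂ = f₂₁ = 1/EI.
Compatibility — zero rotation at each built-in end:
  2 M_A + 1 M_B = 562.5
  1 M_A + 2 M_B = 590.2
Solving the pair gives M_A = 178.3 kip·ft and M_B = 205.9 kip·ft (hogging).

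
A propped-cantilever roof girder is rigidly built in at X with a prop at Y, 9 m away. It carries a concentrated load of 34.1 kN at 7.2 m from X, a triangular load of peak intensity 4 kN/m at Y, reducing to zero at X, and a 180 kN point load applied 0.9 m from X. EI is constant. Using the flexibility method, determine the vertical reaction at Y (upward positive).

Choose R_Y as the redundant. The primary structure is the cantilever fixed at X.
Free-end deflection of the primary structure under the applied loading (downward +):
  point load 34.1 at a = 7.2: Pa²(3L − a)/(6EI) = 5834/EI
  triangular load, peak 4 at the free end: 11w₀L⁴/(120EI) = 2406/EI
  point load 180 at a = 0.9: Pa²(3L − a)/(6EI) = 634.2/EI
  δ_0 = 8873/EI
Tip deflection under a unit load at Y: L³/(3EI) = 243/EI.
Compatibility at Y: δ_0 − R_Y·δ_{YY} = 0, so R_Y = 8873/243 = 36.52 kN.

R_Y = 36.52 kN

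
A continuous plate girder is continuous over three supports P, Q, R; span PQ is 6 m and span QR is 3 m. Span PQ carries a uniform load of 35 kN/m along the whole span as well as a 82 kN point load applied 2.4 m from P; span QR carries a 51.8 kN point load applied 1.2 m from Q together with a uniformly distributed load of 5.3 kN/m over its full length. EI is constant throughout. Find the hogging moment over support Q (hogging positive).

M_Q = 172 kN·m

Release continuity at Q by inserting a hinge; the redundant is the internal moment M_Q. The primary structure is two simply-supported spans PQ and QR.
Discontinuity in slope at Q on the released structure — sum the simple-span end rotations:
  span PQ: UDL 35: wL³/(24EI) = 315/EI
  span PQ: point load 82 at a = 2.4: Pab(L + a)/(6LEI) = 165.3/EI
  span QR: point load 51.8 at a = 1.2: Pab(L + b)/(6LEI) = 29.84/EI
  span QR: UDL 5.3: wL³/(24EI) = 5.963/EI
  relative rotation θ_0 = (480.3 + 35.8)/EI = 516.1/EI
A unit hogging moment at Q produces rotation L₁/(3EI) + L₂/(3EI) = 3/EI.
Compatibility: M_Q·(L₁+L₂)/(3EI) = θ_0, giving M_Q = 172 kN·m (hogging).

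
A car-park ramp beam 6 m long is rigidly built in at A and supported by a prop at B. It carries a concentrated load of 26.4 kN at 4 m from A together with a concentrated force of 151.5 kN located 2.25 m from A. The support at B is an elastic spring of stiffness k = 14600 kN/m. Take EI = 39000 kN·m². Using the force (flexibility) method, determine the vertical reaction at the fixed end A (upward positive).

R_A = 137.7 kN

Choose R_B as the redundant. The primary structure is the cantilever fixed at A.
Deflection at B on the released cantilever, summing each load's contribution:
  point load 26.4 at a = 4: Pa²(3L − a)/(6EI) = 985.6/EI
  point load 151.5 at a = 2.25: Pa²(3L − a)/(6EI) = 2013/EI
  δ_0 = 2999/EI
Tip deflection under a unit load at B: L³/(3EI) = 72/EI.
With EI = 39000 kN·m²: δ_0 = 0.076895 m and δ_{BB} = 0.001846 m/kN.
Compatibility — the spring shortens by R_B/k under the reaction it provides: δ_0 − R_B·δ_{BB} = R_B/k. With 1/k = 0.000068 m/kN, R_B = δ_0 / (δ_{BB} + 1/k) = 0.076895 / (0.001846 + 0.000068) = 40.16 kN.
Vertical equilibrium: R_A = ΣP − R_B = 177.9 − 40.16 = 137.7 kN.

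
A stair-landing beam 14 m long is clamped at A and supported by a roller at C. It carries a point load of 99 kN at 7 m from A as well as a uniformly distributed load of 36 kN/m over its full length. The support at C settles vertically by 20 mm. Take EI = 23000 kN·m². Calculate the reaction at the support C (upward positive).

Choose R_C as the redundant. The primary structure is the cantilever fixed at A.
Deflection at C on the released cantilever, summing each load's contribution:
  point load 99 at a = 7: Pa²(3L − a)/(6EI) = 28298/EI
  UDL 36: wL⁴/(8EI) = 172872/EI
  δ_0 = 201170/EI
Flexibility coefficient — unit upward force at C: δ_{CC} = L³/(3EI) = 914.7/EI.
With EI = 23000 kN·m²: δ_0 = 8.7465 m and δ_{CC} = 0.039768 m/kN.
Compatibility — the beam at C must follow the support down by 0.02 m: δ_0 − R_C·δ_{CC} = 0.02, so R_C = (8.7465 − 0.02)/0.039768 = 219.4 kN.

R_C = 219.4 kN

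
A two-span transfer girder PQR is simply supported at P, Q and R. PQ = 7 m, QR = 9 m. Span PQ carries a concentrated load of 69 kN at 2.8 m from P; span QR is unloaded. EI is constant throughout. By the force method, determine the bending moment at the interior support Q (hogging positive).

Take M_Q as the redundant. Released structure: two simple spans PQ and QR with a hinge at Q.
Rotations at Q on the released spans (each span's end-slope, ×1/EI):
  span PQ: point load 69 at a = 2.8: Pab(L + a)/(6LEI) = 189.3/EI
  relative rotation θ_0 = (189.3 + 0)/EI = 189.3/EI
A unit hogging moment at Q produces rotation L₁/(3EI) + L₂/(3EI) = 5.333/EI.
Slope continuity at Q: θ_0 = M_Q·5.333/EI, so M_Q = 189.3/5.333 = 35.5 kN·m (hogging).

M_Q = 35.5 kN·m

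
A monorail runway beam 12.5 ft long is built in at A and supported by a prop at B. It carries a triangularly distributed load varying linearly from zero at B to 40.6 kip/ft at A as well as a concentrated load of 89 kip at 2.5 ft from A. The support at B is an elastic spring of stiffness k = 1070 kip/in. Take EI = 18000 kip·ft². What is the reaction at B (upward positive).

Take the reaction at B as the redundant and release it; the primary structure is a cantilever fixed at A.
Free-end deflection of the primary structure under the applied loading (downward +):
  triangular load, peak 40.6 at the fixed end: w₀L⁴/(30EI) = 33040/EI
  point load 89 at a = 2.5: Pa²(3L − a)/(6EI) = 3245/EI
  δ_0 = 36285/EI
Flexibility coefficient — unit upward force at B: δ_{BB} = L³/(3EI) = 651/EI.
With EI = 18000 kip·ft²: δ_0 = 2.0158 ft and δ_{BB} = 0.036169 ft/kip.
Compatibility — the spring shortens by R_B/k under the reaction it provides: δ_0 − R_B·δ_{BB} = R_B/k. With 1/k = 1/(1070×12) ft/kip = 0.000078 ft/kip, R_B = δ_0 / (δ_{BB} + 1/k) = 2.0158 / (0.036169 + 0.000078) = 55.61 kip.

R_B = 55.61 kip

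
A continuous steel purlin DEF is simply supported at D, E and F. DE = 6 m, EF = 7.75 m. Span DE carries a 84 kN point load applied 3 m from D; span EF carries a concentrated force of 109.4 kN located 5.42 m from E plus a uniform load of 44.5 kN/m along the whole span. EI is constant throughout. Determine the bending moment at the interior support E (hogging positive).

M_E = 294.9 kN·m

Insert a hinge at E; M_E is the redundant, and each span becomes simply supported.
Discontinuity in slope at E on the released structure — sum the simple-span end rotations:
  span DE: point load 84 at a = 3: Pab(L + a)/(6LEI) = 189/EI
  span EF: point load 109.4 at a = 5.42: Pab(L + b)/(6LEI) = 299.5/EI
  span EF: UDL 44.5: wL³/(24EI) = 863.1/EI
  relative rotation θ_0 = (189 + 1163)/EI = 1352/EI
A unit hogging moment at E produces rotation L₁/(3EI) + L₂/(3EI) = 4.583/EI.
Compatibility: M_E·(L₁+L₂)/(3EI) = θ_0, giving M_E = 294.9 kN·m (hogging).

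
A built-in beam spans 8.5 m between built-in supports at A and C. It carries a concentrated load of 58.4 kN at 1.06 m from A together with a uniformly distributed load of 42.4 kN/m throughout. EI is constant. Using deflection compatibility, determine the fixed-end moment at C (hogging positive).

Release both end moments; the primary structure is a simply-supported span AC with redundants M_A and M_C.
Simple-span end rotations at A and C under the given loads:
  at A: point load 58.4 at a = 1.06: Pab(L + b)/(6LEI) = 143.9/EI
  at C: point load 58.4 at a = 1.06: Pab(L + a)/(6LEI) = 86.33/EI
  at A: UDL 42.4: wL³/(24EI) = 1085/EI
  at C: UDL 42.4: wL³/(24EI) = 1085/EI
  θ_A0 = 1229/EI,  θ_C0 = 1171/EI
Flexibility coefficients: a unit moment at one end gives L/(3EI) there and L/(6EI) at the far end, so f₁₁ = f₂₂ = 2.833/EI and f₁₂ = f₂₁ = 1.417/EI.
Compatibility — zero rotation at each built-in end:
  2.833 M_A + 1.417 M_C = 1229
  1.417 M_A + 2.833 M_C = 1171
Solving the pair gives M_A = 302.7 kN·m and M_C = 262 kN·m (hogging).

M_C = 262 kN·m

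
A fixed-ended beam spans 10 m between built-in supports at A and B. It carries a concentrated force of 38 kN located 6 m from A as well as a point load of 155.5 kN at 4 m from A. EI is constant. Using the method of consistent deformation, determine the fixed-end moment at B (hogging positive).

M_B = 204 kN·m

Take the two fixed-end moments M_A, M_B as redundants; the released structure is the simple span AB.
Simple-span end rotations at A and B under the given loads:
  at A: point load 38 at a = 6: Pab(L + b)/(6LEI) = 212.8/EI
  at B: point load 38 at a = 6: Pab(L + a)/(6LEI) = 243.2/EI
  at A: point load 155.5 at a = 4: Pab(L + b)/(6LEI) = 995.2/EI
  at B: point load 155.5 at a = 4: Pab(L + a)/(6LEI) = 870.8/EI
  θ_A0 = 1208/EI,  θ_B0 = 1114/EI
Flexibility coefficients: a unit moment at one end gives L/(3EI) there and L/(6EI) at the far end, so f₁₁ = f₂₂ = 3.333/EI and f₁₂ = f₂₁ = 1.667/EI.
Compatibility — zero rotation at each built-in end:
  3.333 M_A + 1.667 M_B = 1208
  1.667 M_A + 3.333 M_B = 1114
Solving the pair gives M_A = 260.4 kN·m and M_B = 204 kN·m (hogging).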